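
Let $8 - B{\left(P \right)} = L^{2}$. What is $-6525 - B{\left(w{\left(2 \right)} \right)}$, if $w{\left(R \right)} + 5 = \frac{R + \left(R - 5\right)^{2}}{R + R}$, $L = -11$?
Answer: $-6412$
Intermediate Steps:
$w{\left(R \right)} = -5 + \frac{R + \left(-5 + R\right)^{2}}{2 R}$ ($w{\left(R \right)} = -5 + \frac{R + \left(R - 5\right)^{2}}{R + R} = -5 + \frac{R + \left(-5 + R\right)^{2}}{2 R}$)
$B{\left(P \right)} = -113$ ($B{\left(P \right)} = 8 - \left(-11\right)^{2} = 8 - 121 = -113$)
$-6525 - B{\left(w{\left(2 \right)} \right)} = -6525 - -113 = -6525 + 113 = -6412$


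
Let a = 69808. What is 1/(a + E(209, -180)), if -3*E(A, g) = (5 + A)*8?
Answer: 3/207712 ≈ 1.4443e-5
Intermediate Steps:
E(A, g) = -40/3 - 8*A/3 (E(A, g) = -(5 + A)*8/3 = -(40 + 8*A)/3 = -40/3 - 8*A/3)
1/(a + E(209, -180)) = 1/(69808 + (-40/3 - 8/3*209)) = 1/(69808 + (-40/3 - 1672/3)) = 1/(69808 - 1712/3) = 1/(207712/3) = 3/207712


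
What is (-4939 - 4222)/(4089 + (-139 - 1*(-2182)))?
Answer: -9161/6132 ≈ -1.4940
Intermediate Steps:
(-4939 - 4222)/(4089 + (-139 - 1*(-2182))) = -9161/(4089 + (-139 + 2182)) = -9161/(4089 + 2043) = -9161/6132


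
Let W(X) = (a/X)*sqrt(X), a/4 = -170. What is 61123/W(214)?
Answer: -61123*sqrt(214)/680 ≈ -1314.9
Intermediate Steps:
a = -680 (a = 4*(-170) = -680)
W(X) = -680/sqrt(X) (W(X) = (-680/X)*sqrt(X) = -680/sqrt(X))
61123/W(214) = 61123/((-340*sqrt(214)/107)) = 61123*(-sqrt(214)/680) = -61123*sqrt(214)/680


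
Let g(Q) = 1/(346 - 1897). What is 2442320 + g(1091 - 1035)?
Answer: 3788038319/1551 ≈ 2.4423e+6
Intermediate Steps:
g(Q) = -1/1551 (g(Q) = 1/(-1551) = -1/1551)
2442320 + g(1091 - 1035) = 2442320 - 1/1551 = 3788038319/1551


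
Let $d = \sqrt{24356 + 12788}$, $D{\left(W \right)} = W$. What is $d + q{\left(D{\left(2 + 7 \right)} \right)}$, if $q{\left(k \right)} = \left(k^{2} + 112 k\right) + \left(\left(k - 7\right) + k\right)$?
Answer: $1100 + 2 \sqrt{9286} \approx 1292.7$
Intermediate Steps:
$d = 2 \sqrt{9286}$ ($d = \sqrt{37144} = 2 \sqrt{9286} \approx 192.73$)
$q{\left(k \right)} = -7 + k^{2} + 114 k$ ($q{\left(k \right)} = \left(k^{2} + 112 k\right) + \left(\left(-7 + k\right) + k\right) = \left(k^{2} + 112 k\right) + \left(-7 + 2 k\right) = -7 + k^{2} + 114 k$)
$d + q{\left(D{\left(2 + 7 \right)} \right)} = 2 \sqrt{9286} + \left(-7 + \left(2 + 7\right)^{2} + 114 \left(2 + 7\right)\right) = 2 \sqrt{9286} + \left(-7 + 9^{2} + 114 \cdot 9\right) = 2 \sqrt{9286} + \left(-7 + 81 + 1026\right) = 2 \sqrt{9286} + 1100 = 1100 + 2 \sqrt{9286}$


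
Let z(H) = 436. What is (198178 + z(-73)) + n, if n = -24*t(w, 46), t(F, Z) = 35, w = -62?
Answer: 197774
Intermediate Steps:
n = -840 (n = -24*35 = -840)
(198178 + z(-73)) + n = (198178 + 436) - 840 = 198614 - 840 = 197774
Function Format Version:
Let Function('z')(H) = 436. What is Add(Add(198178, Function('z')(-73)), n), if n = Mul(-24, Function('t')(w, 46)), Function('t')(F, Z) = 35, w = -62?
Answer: 197774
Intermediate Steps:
n = -840 (n = Mul(-24, 35) = -840)
Add(Add(198178, Function('z')(-73)), n) = Add(Add(198178, 436), -840) = Add(198614, -840) = 197774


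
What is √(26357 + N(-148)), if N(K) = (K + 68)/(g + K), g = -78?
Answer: √336557053/113 ≈ 162.35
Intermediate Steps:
N(K) = (68 + K)/(-78 + K) (N(K) = (K + 68)/(-78 + K) = (68 + K)/(-78 + K))
√(26357 + N(-148)) = √(26357 + (68 - 148)/(-78 - 148)) = √(26357 - 80/(-226)) = √(26357 - 1/226*(-80)) = √(26357 + 40/113) = √(2978381/113) = √336557053/113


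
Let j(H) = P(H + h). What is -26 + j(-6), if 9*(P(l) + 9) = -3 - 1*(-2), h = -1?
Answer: -316/9 ≈ -35.111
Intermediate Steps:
P(l) = -82/9 (P(l) = -9 + (-3 - 1*(-2))/9 = -9 + (-3 + 2)/9 = -9 + (⅑)*(-1) = -9 - ⅑ = -82/9)
j(H) = -82/9
-26 + j(-6) = -26 - 82/9 = -316/9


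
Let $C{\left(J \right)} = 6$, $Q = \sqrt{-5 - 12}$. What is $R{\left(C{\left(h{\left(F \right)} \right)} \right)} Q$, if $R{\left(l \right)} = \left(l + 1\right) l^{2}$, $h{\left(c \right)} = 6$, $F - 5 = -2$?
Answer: $252 i \sqrt{17} \approx 1039.0 i$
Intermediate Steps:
$F = 3$ ($F = 5 - 2 = 3$)
$Q = i \sqrt{17}$ ($Q = \sqrt{-17} = i \sqrt{17} \approx 4.1231 i$)
$R{\left(l \right)} = l^{2} \left(1 + l\right)$ ($R{\left(l \right)} = \left(1 + l\right) l^{2} = l^{2} \left(1 + l\right)$)
$R{\left(C{\left(h{\left(F \right)} \right)} \right)} Q = 6^{2} \left(1 + 6\right) i \sqrt{17} = 36 \cdot 7 i \sqrt{17} = 252 i \sqrt{17}$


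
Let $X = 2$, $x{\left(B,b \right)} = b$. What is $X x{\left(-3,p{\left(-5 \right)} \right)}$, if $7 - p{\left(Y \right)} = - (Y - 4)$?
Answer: $-4$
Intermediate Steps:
$p{\left(Y \right)} = 3 + Y$ ($p{\left(Y \right)} = 7 - - (Y - 4) = 7 - - (-4 + Y) = 7 - \left(4 - Y\right) = 7 + \left(-4 + Y\right) = 3 + Y$)
$X x{\left(-3,p{\left(-5 \right)} \right)} = 2 \left(3 - 5\right) = 2 \left(-2\right) = -4$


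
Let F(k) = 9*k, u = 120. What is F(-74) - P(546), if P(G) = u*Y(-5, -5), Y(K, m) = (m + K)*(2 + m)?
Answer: -4266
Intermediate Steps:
Y(K, m) = (2 + m)*(K + m) (Y(K, m) = (K + m)*(2 + m) = (2 + m)*(K + m))
P(G) = 3600 (P(G) = 120*((-5)**2 + 2*(-5) + 2*(-5) - 5*(-5)) = 120*(25 - 10 - 10 + 25) = 120*30 = 3600)
F(-74) - P(546) = 9*(-74) - 1*3600 = -666 - 3600 = -4266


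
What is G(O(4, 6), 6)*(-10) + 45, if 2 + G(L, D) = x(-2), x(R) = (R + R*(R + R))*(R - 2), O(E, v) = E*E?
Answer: 305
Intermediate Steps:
O(E, v) = E**2
x(R) = (-2 + R)*(R + 2*R**2) (x(R) = (R + R*(2*R))*(-2 + R) = (R + 2*R**2)*(-2 + R) = (-2 + R)*(R + 2*R**2))
G(L, D) = -26 (G(L, D) = -2 - 2*(-2 - 3*(-2) + 2*(-2)**2) = -2 - 2*(-2 + 6 + 2*4) = -2 - 2*(-2 + 6 + 8) = -2 - 2*12 = -2 - 24 = -26)
G(O(4, 6), 6)*(-10) + 45 = -26*(-10) + 45 = 260 + 45 = 305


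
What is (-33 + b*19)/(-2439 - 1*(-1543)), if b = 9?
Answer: -69/448 ≈ -0.15402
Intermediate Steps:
(-33 + b*19)/(-2439 - 1*(-1543)) = (-33 + 9*19)/(-2439 - 1*(-1543)) = (-33 + 171)/(-2439 + 1543) = 138/(-896) = 138*(-1/896) = -69/448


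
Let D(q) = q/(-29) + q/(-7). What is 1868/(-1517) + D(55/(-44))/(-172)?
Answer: -65291353/52967572 ≈ -1.2327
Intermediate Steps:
D(q) = -36*q/203 (D(q) = q*(-1/29) + q*(-⅐) = -q/29 - q/7 = -36*q/203)
1868/(-1517) + D(55/(-44))/(-172) = 1868/(-1517) - 1980/(203*(-44))/(-172) = 1868*(-1/1517) - 1980*(-1)/(203*44)*(-1/172) = -1868/1517 - 36/203*(-5/4)*(-1/172) = -1868/1517 + (45/203)*(-1/172) = -1868/1517 - 45/34916 = -65291353/52967572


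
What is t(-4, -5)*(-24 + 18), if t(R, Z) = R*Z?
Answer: -120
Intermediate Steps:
t(-4, -5)*(-24 + 18) = (-4*(-5))*(-24 + 18) = 20*(-6) = -120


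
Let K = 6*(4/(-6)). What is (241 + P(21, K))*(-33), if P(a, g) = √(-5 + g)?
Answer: -7953 - 99*I ≈ -7953.0 - 99.0*I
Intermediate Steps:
K = -4 (K = 6*(4*(-⅙)) = 6*(-⅔) = -4)
(241 + P(21, K))*(-33) = (241 + √(-5 - 4))*(-33) = (241 + √(-9))*(-33) = (241 + 3*I)*(-33) = -7953 - 99*I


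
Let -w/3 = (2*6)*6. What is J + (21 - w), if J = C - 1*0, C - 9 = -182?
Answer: 64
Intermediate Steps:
w = -216 (w = -3*2*6*6 = -36*6 = -3*72 = -216)
C = -173 (C = 9 - 182 = -173)
J = -173 (J = -173 - 1*0 = -173 + 0 = -173)
J + (21 - w) = -173 + (21 - 1*(-216)) = -173 + (21 + 216) = -173 + 237 = 64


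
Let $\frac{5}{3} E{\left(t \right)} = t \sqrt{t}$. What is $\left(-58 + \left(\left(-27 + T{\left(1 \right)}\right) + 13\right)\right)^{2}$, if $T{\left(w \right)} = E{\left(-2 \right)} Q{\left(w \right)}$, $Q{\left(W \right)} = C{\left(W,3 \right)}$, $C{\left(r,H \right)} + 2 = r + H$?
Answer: $\frac{129312}{25} + \frac{1728 i \sqrt{2}}{5} \approx 5172.5 + 488.75 i$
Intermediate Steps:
$C{\left(r,H \right)} = -2 + H + r$ ($C{\left(r,H \right)} = -2 + \left(r + H\right) = -2 + \left(H + r\right) = -2 + H + r$)
$Q{\left(W \right)} = 1 + W$ ($Q{\left(W \right)} = -2 + 3 + W = 1 + W$)
$E{\left(t \right)} = \frac{3 t^{\frac{3}{2}}}{5}$ ($E{\left(t \right)} = \frac{3 t \sqrt{t}}{5} = \frac{3 t^{\frac{3}{2}}}{5}$)
$T{\left(w \right)} = - \frac{6 i \sqrt{2} \left(1 + w\right)}{5}$ ($T{\left(w \right)} = \frac{3 \left(-2\right)^{\frac{3}{2}}}{5} \left(1 + w\right) = \frac{3 \left(- 2 i \sqrt{2}\right)}{5} \left(1 + w\right) = - \frac{6 i \sqrt{2}}{5} \left(1 + w\right) = - \frac{6 i \sqrt{2} \left(1 + w\right)}{5}$)
$\left(-58 + \left(\left(-27 + T{\left(1 \right)}\right) + 13\right)\right)^{2} = \left(-58 - \left(14 - \frac{6 i \sqrt{2} \left(-1 - 1\right)}{5}\right)\right)^{2} = \left(-58 - \left(14 - \frac{6}{5} i \sqrt{2} \left(-2\right)\right)\right)^{2} = \left(-58 - \left(14 + \frac{12 i \sqrt{2}}{5}\right)\right)^{2} = \left(-72 - \frac{12 i \sqrt{2}}{5}\right)^{2}$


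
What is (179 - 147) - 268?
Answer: -236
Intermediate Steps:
(179 - 147) - 268 = 32 - 268 = -236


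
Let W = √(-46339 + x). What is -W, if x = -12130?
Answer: -I*√58469 ≈ -241.8*I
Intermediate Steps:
W = I*√58469 (W = √(-46339 - 12130) = √(-58469) = I*√58469 ≈ 241.8*I)
-W = -I*√58469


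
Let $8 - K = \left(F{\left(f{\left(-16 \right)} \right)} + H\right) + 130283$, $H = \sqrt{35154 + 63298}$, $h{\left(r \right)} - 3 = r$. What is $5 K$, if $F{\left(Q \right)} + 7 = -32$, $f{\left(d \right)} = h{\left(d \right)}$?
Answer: $-651180 - 10 \sqrt{24613} \approx -6.5275 \cdot 10^{5}$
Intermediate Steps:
$h{\left(r \right)} = 3 + r$
$f{\left(d \right)} = 3 + d$
$F{\left(Q \right)} = -39$ ($F{\left(Q \right)} = -7 - 32 = -39$)
$H = 2 \sqrt{24613}$ ($H = \sqrt{98452} = 2 \sqrt{24613} \approx 313.77$)
$K = -130236 - 2 \sqrt{24613}$ ($K = 8 - \left(\left(-39 + 2 \sqrt{24613}\right) + 130283\right) = 8 - \left(130244 + 2 \sqrt{24613}\right) = -130236 - 2 \sqrt{24613} \approx -1.3055 \cdot 10^{5}$)
$5 K = 5 \left(-130236 - 2 \sqrt{24613}\right) = -651180 - 10 \sqrt{24613}$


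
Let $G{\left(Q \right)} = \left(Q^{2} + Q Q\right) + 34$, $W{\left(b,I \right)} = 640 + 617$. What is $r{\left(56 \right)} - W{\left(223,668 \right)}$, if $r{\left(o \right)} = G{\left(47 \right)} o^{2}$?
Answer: $13960215$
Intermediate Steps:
$W{\left(b,I \right)} = 1257$
$G{\left(Q \right)} = 34 + 2 Q^{2}$ ($G{\left(Q \right)} = \left(Q^{2} + Q^{2}\right) + 34 = 2 Q^{2} + 34 = 34 + 2 Q^{2}$)
$r{\left(o \right)} = 4452 o^{2}$ ($r{\left(o \right)} = \left(34 + 2 \cdot 47^{2}\right) o^{2} = \left(34 + 2 \cdot 2209\right) o^{2} = \left(34 + 4418\right) o^{2} = 4452 o^{2}$)
$r{\left(56 \right)} - W{\left(223,668 \right)} = 4452 \cdot 56^{2} - 1257 = 4452 \cdot 3136 - 1257 = 13961472 - 1257 = 13960215$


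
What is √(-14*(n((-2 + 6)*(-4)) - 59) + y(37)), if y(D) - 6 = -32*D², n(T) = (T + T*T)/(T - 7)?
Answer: 32*I*√22126/23 ≈ 206.95*I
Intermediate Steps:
n(T) = (T + T²)/(-7 + T)
y(D) = 6 - 32*D²
√(-14*(n((-2 + 6)*(-4)) - 59) + y(37)) = √(-14*(((-2 + 6)*(-4))*(1 + (-2 + 6)*(-4))/(-7 + (-2 + 6)*(-4)) - 59) + (6 - 32*37²)) = √(-14*((4*(-4))*(1 + 4*(-4))/(-7 + 4*(-4)) - 59) + (6 - 32*1369)) = √(-14*(-16*(1 - 16)/(-7 - 16) - 59) + (6 - 43808)) = √(-14*(-16*(-15)/(-23) - 59) - 43802) = √(-14*(-16*(-1/23)*(-15) - 59) - 43802) = √(-14*(-240/23 - 59) - 43802) = √(-14*(-1597/23) - 43802) = √(22358/23 - 43802) = √(-985088/23) = 32*I*√22126/23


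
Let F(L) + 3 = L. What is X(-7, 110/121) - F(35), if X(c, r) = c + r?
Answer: -419/11 ≈ -38.091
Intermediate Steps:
F(L) = -3 + L
X(-7, 110/121) - F(35) = (-7 + 110/121) - (-3 + 35) = (-7 + 110*(1/121)) - 1*32 = (-7 + 10/11) - 32 = -67/11 - 32 = -419/11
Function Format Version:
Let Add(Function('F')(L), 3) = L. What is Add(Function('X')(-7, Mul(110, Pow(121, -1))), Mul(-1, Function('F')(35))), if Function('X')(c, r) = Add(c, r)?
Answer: Rational(-419, 11) ≈ -38.091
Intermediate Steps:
Function('F')(L) = Add(-3, L)
Add(Function('X')(-7, Mul(110, Pow(121, -1))), Mul(-1, Function('F')(35))) = Add(Add(-7, Mul(110, Pow(121, -1))), Mul(-1, Add(-3, 35))) = Add(Add(-7, Mul(110, Rational(1, 121))), Mul(-1, 32)) = Add(Add(-7, Rational(10, 11)), -32) = Add(Rational(-67, 11), -32) = Rational(-419, 11)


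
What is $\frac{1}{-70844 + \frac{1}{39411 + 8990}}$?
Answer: $- \frac{48401}{3428920443} \approx -1.4116 \cdot 10^{-5}$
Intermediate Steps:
$\frac{1}{-70844 + \frac{1}{39411 + 8990}} = \frac{1}{-70844 + \frac{1}{48401}} = \frac{1}{- \frac{3428920443}{48401}} = - \frac{48401}{3428920443}$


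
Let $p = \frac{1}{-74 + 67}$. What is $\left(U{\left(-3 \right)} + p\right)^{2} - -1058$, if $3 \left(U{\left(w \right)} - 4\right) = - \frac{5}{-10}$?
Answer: $\frac{1894873}{1764} \approx 1074.2$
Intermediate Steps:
$U{\left(w \right)} = \frac{25}{6}$ ($U{\left(w \right)} = 4 + \frac{\left(-5\right) \frac{1}{-10}}{3} = 4 + \frac{\left(-5\right) \left(- \frac{1}{10}\right)}{3} = 4 + \frac{1}{3} \cdot \frac{1}{2} = 4 + \frac{1}{6} = \frac{25}{6}$)
$p = - \frac{1}{7}$ ($p = \frac{1}{-7} = - \frac{1}{7} \approx -0.14286$)
$\left(U{\left(-3 \right)} + p\right)^{2} - -1058 = \left(\frac{25}{6} - \frac{1}{7}\right)^{2} - -1058 = \left(\frac{169}{42}\right)^{2} + 1058 = \frac{28561}{1764} + 1058 = \frac{1894873}{1764}$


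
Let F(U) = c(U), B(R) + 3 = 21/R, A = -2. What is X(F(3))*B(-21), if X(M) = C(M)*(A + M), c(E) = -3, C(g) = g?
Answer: -60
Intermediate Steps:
B(R) = -3 + 21/R
F(U) = -3
X(M) = M*(-2 + M)
X(F(3))*B(-21) = (-3*(-2 - 3))*(-3 + 21/(-21)) = (-3*(-5))*(-3 + 21*(-1/21)) = 15*(-3 - 1) = 15*(-4) = -60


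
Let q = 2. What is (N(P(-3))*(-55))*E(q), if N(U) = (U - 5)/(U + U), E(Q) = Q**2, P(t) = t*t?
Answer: -440/9 ≈ -48.889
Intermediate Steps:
P(t) = t**2
N(U) = (-5 + U)/(2*U) (N(U) = (-5 + U)/((2*U)) = (-5 + U)*(1/(2*U)) = (-5 + U)/(2*U))
(N(P(-3))*(-55))*E(q) = (((-5 + (-3)**2)/(2*((-3)**2)))*(-55))*2**2 = (((1/2)*(-5 + 9)/9)*(-55))*4 = (((1/2)*(1/9)*4)*(-55))*4 = ((2/9)*(-55))*4 = -110/9*4 = -440/9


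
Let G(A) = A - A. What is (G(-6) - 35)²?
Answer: 1225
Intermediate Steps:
G(A) = 0
(G(-6) - 35)² = (0 - 35)² = (-35)² = 1225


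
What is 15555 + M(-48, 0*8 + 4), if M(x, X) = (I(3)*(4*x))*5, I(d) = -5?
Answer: 20355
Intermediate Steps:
M(x, X) = -100*x (M(x, X) = -20*x*5 = -100*x)
15555 + M(-48, 0*8 + 4) = 15555 - 100*(-48) = 15555 + 4800 = 20355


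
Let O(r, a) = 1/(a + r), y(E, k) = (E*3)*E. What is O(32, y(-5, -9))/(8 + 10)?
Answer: 1/1926 ≈ 0.00051921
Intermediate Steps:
y(E, k) = 3*E² (y(E, k) = (3*E)*E = 3*E²)
O(32, y(-5, -9))/(8 + 10) = 1/((8 + 10)*(3*(-5)² + 32)) = 1/(18*(3*25 + 32)) = 1/(18*(75 + 32)) = (1/18)/107 = (1/18)*(1/107) = 1/1926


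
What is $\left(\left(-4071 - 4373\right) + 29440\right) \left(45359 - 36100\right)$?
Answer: $194401964$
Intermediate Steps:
$\left(\left(-4071 - 4373\right) + 29440\right) \left(45359 - 36100\right) = \left(-8444 + 29440\right) 9259 = 20996 \cdot 9259 = 194401964$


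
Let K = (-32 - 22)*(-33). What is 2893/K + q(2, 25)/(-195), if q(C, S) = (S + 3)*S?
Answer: -4141/2106 ≈ -1.9663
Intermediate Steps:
K = 1782 (K = -54*(-33) = 1782)
q(C, S) = S*(3 + S) (q(C, S) = (3 + S)*S = S*(3 + S))
2893/K + q(2, 25)/(-195) = 2893/1782 + (25*(3 + 25))/(-195) = 2893*(1/1782) + (25*28)*(-1/195) = 263/162 + 700*(-1/195) = 263/162 - 140/39 = -4141/2106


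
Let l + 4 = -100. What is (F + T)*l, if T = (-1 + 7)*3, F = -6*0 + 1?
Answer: -1976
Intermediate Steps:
l = -104 (l = -4 - 100 = -104)
F = 1 (F = 0 + 1 = 1)
T = 18 (T = 6*3 = 18)
(F + T)*l = (1 + 18)*(-104) = 19*(-104) = -1976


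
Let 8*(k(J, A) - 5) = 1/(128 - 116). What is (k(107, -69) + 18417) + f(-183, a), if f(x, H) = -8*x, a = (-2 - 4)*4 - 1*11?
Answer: 1909057/96 ≈ 19886.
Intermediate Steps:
a = -35 (a = -6*4 - 11 = -24 - 11 = -35)
k(J, A) = 481/96 (k(J, A) = 5 + 1/(8*(128 - 116)) = 5 + (⅛)/12 = 5 + (⅛)*(1/12) = 5 + 1/96 = 481/96)
(k(107, -69) + 18417) + f(-183, a) = (481/96 + 18417) - 8*(-183) = 1768513/96 + 1464 = 1909057/96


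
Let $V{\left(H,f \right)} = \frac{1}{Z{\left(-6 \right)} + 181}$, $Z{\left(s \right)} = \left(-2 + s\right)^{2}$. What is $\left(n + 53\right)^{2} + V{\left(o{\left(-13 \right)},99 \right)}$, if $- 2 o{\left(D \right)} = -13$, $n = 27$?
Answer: $\frac{1568001}{245} \approx 6400.0$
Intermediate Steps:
$o{\left(D \right)} = \frac{13}{2}$ ($o{\left(D \right)} = \left(- \frac{1}{2}\right) \left(-13\right) = \frac{13}{2}$)
$V{\left(H,f \right)} = \frac{1}{245}$ ($V{\left(H,f \right)} = \frac{1}{\left(-2 - 6\right)^{2} + 181} = \frac{1}{\left(-8\right)^{2} + 181} = \frac{1}{64 + 181} = \frac{1}{245}$)
$\left(n + 53\right)^{2} + V{\left(o{\left(-13 \right)},99 \right)} = \left(27 + 53\right)^{2} + \frac{1}{245} = 80^{2} + \frac{1}{245} = 6400 + \frac{1}{245} = \frac{1568001}{245}$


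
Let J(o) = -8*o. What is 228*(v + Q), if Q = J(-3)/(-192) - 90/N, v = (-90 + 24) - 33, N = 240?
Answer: -22686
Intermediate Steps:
v = -99 (v = -66 - 33 = -99)
Q = -½ (Q = -8*(-3)/(-192) - 90/240 = 24*(-1/192) - 90*1/240 = -⅛ - 3/8 = -½ ≈ -0.50000)
228*(v + Q) = 228*(-99 - ½) = 228*(-199/2) = -22686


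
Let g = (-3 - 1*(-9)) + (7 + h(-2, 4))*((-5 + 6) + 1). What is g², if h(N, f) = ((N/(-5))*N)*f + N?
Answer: 2304/25 ≈ 92.160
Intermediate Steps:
h(N, f) = N - f*N²/5 (h(N, f) = ((N*(-⅕))*N)*f + N = ((-N/5)*N)*f + N = (-N²/5)*f + N = -f*N²/5 + N = N - f*N²/5)
g = 48/5 (g = (-3 - 1*(-9)) + (7 + (⅕)*(-2)*(5 - 1*(-2)*4))*((-5 + 6) + 1) = (-3 + 9) + (7 + (⅕)*(-2)*(5 + 8))*(1 + 1) = 6 + (7 + (⅕)*(-2)*13)*2 = 6 + (7 - 26/5)*2 = 6 + (9/5)*2 = 6 + 18/5 = 48/5 ≈ 9.6000)
g² = (48/5)² = 2304/25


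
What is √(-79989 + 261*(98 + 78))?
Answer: I*√34053 ≈ 184.53*I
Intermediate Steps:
√(-79989 + 261*(98 + 78)) = √(-79989 + 261*176) = √(-79989 + 45936) = √(-34053) = I*√34053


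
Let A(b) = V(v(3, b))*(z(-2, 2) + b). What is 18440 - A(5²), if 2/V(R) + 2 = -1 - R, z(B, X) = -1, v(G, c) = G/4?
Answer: 92264/5 ≈ 18453.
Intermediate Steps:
v(G, c) = G/4 (v(G, c) = G*(¼) = G/4)
V(R) = 2/(-3 - R) (V(R) = 2/(-2 + (-1 - R)) = 2/(-3 - R))
A(b) = 8/15 - 8*b/15 (A(b) = (-2/(3 + (¼)*3))*(-1 + b) = (-2/(3 + ¾))*(-1 + b) = (-2/15/4)*(-1 + b) = (-2*4/15)*(-1 + b) = -8*(-1 + b)/15 = 8/15 - 8*b/15)
18440 - A(5²) = 18440 - (8/15 - 8/15*5²) = 18440 - (8/15 - 8/15*25) = 18440 - (8/15 - 40/3) = 18440 - 1*(-64/5) = 18440 + 64/5 = 92264/5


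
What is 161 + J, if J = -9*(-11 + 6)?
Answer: 206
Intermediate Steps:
J = 45 (J = -9*(-5) = 45)
161 + J = 161 + 45 = 206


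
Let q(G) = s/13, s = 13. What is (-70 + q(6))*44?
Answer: -3036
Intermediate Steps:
q(G) = 1 (q(G) = 13/13 = 13*(1/13) = 1)
(-70 + q(6))*44 = (-70 + 1)*44 = -69*44 = -3036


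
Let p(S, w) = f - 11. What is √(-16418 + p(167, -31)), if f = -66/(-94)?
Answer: I*√36290110/47 ≈ 128.17*I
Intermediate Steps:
f = 33/47 (f = -66*(-1/94) = 33/47 ≈ 0.70213)
p(S, w) = -484/47 (p(S, w) = 33/47 - 11 = -484/47)
√(-16418 + p(167, -31)) = √(-16418 - 484/47) = √(-772130/47) = I*√36290110/47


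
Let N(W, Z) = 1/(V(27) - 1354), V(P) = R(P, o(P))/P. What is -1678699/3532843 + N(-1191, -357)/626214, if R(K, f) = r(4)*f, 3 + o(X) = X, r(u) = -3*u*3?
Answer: -1456997597935039/3066269624513172 ≈ -0.47517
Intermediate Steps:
r(u) = -9*u
o(X) = -3 + X
R(K, f) = -36*f (R(K, f) = (-9*4)*f = -36*f)
V(P) = (108 - 36*P)/P (V(P) = (-36*(-3 + P))/P = (108 - 36*P)/P)
N(W, Z) = -1/1386 (N(W, Z) = 1/((-36 + 108/27) - 1354) = 1/((-36 + 108*(1/27)) - 1354) = 1/((-36 + 4) - 1354) = 1/(-32 - 1354) = 1/(-1386) = -1/1386)
-1678699/3532843 + N(-1191, -357)/626214 = -1678699/3532843 - 1/1386/626214 = -1678699*1/3532843 - 1/1386*1/626214 = -1678699/3532843 - 1/867932604 = -1456997597935039/3066269624513172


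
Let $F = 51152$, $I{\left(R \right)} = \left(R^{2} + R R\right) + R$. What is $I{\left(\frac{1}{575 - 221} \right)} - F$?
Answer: $- \frac{1602540919}{31329} \approx -51152.0$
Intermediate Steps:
$I{\left(R \right)} = R + 2 R^{2}$ ($I{\left(R \right)} = \left(R^{2} + R^{2}\right) + R = 2 R^{2} + R = R + 2 R^{2}$)
$I{\left(\frac{1}{575 - 221} \right)} - F = \frac{1 + \frac{2}{575 - 221}}{575 - 221} - 51152 = \frac{1 + \frac{2}{354}}{354} - 51152 = \frac{1 + 2 \cdot \frac{1}{354}}{354} - 51152 = \frac{1 + \frac{1}{177}}{354} - 51152 = \frac{1}{354} \cdot \frac{178}{177} - 51152 = \frac{89}{31329} - 51152 = - \frac{1602540919}{31329}$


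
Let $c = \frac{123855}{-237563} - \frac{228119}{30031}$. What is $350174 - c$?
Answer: $\frac{2498288330948324}{7134254453} \approx 3.5018 \cdot 10^{5}$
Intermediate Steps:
$c = - \frac{57912123502}{7134254453}$ ($c = 123855 \left(- \frac{1}{237563}\right) - \frac{228119}{30031} = - \frac{123855}{237563} - \frac{228119}{30031} = - \frac{57912123502}{7134254453} \approx -8.1175$)
$350174 - c = 350174 - - \frac{57912123502}{7134254453} = 350174 + \frac{57912123502}{7134254453} = \frac{2498288330948324}{7134254453}$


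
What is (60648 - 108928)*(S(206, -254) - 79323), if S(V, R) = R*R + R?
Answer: 727145080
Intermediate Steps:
S(V, R) = R + R**2 (S(V, R) = R**2 + R = R + R**2)
(60648 - 108928)*(S(206, -254) - 79323) = (60648 - 108928)*(-254*(1 - 254) - 79323) = -48280*(-254*(-253) - 79323) = -48280*(64262 - 79323) = -48280*(-15061) = 727145080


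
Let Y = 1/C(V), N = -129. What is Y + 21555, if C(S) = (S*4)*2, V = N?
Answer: 22244759/1032 ≈ 21555.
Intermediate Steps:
V = -129
C(S) = 8*S (C(S) = (4*S)*2 = 8*S)
Y = -1/1032 (Y = 1/(8*(-129)) = 1/(-1032) = -1/1032 ≈ -0.00096899)
Y + 21555 = -1/1032 + 21555 = 22244759/1032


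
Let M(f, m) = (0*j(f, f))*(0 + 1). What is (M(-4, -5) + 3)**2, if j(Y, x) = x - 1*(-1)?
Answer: 9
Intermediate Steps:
j(Y, x) = 1 + x (j(Y, x) = x + 1 = 1 + x)
M(f, m) = 0 (M(f, m) = (0*(1 + f))*(0 + 1) = 0*1 = 0)
(M(-4, -5) + 3)**2 = (0 + 3)**2 = 3**2 = 9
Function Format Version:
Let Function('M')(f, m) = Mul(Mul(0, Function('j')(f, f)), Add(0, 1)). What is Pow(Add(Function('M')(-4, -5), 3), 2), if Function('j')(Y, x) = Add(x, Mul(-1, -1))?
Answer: 9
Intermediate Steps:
Function('j')(Y, x) = Add(1, x) (Function('j')(Y, x) = Add(x, 1) = Add(1, x))
Function('M')(f, m) = 0 (Function('M')(f, m) = Mul(Mul(0, Add(1, f)), Add(0, 1)) = Mul(0, 1) = 0)
Pow(Add(Function('M')(-4, -5), 3), 2) = Pow(Add(0, 3), 2) = Pow(3, 2) = 9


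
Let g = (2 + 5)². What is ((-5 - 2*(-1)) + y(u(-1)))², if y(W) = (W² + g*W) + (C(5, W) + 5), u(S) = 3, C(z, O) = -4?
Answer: 23716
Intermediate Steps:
g = 49 (g = 7² = 49)
y(W) = 1 + W² + 49*W (y(W) = (W² + 49*W) + (-4 + 5) = (W² + 49*W) + 1 = 1 + W² + 49*W)
((-5 - 2*(-1)) + y(u(-1)))² = ((-5 - 2*(-1)) + (1 + 3² + 49*3))² = ((-5 + 2) + (1 + 9 + 147))² = (-3 + 157)² = 154² = 23716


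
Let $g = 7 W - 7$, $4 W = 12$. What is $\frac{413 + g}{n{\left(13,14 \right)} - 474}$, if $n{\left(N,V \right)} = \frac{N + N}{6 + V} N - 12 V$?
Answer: $- \frac{610}{893} \approx -0.68309$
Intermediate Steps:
$W = 3$ ($W = \frac{1}{4} \cdot 12 = 3$)
$n{\left(N,V \right)} = - 12 V + \frac{2 N^{2}}{6 + V}$ ($n{\left(N,V \right)} = \frac{2 N}{6 + V} N - 12 V = \frac{2 N^{2}}{6 + V} - 12 V = - 12 V + \frac{2 N^{2}}{6 + V}$)
$g = 14$ ($g = 7 \cdot 3 - 7 = 21 - 7 = 14$)
$\frac{413 + g}{n{\left(13,14 \right)} - 474} = \frac{413 + 14}{\frac{2 \left(13^{2} - 504 - 6 \cdot 14^{2}\right)}{6 + 14} - 474} = \frac{427}{\frac{2 \left(169 - 504 - 1176\right)}{20} - 474} = \frac{427}{2 \cdot \frac{1}{20} \left(169 - 504 - 1176\right) - 474} = \frac{427}{2 \cdot \frac{1}{20} \left(-1511\right) - 474} = \frac{427}{- \frac{1511}{10} - 474} = \frac{427}{- \frac{6251}{10}} = 427 \left(- \frac{10}{6251}\right) = - \frac{610}{893}$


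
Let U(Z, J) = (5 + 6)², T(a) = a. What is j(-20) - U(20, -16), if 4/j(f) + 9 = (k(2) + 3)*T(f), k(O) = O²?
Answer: -18033/149 ≈ -121.03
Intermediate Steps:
j(f) = 4/(-9 + 7*f) (j(f) = 4/(-9 + (2² + 3)*f) = 4/(-9 + (4 + 3)*f) = 4/(-9 + 7*f))
U(Z, J) = 121 (U(Z, J) = 11² = 121)
j(-20) - U(20, -16) = 4/(-9 + 7*(-20)) - 1*121 = 4/(-9 - 140) - 121 = 4/(-149) - 121 = 4*(-1/149) - 121 = -4/149 - 121 = -18033/149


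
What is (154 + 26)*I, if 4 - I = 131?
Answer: -22860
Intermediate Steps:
I = -127 (I = 4 - 1*131 = 4 - 131 = -127)
(154 + 26)*I = (154 + 26)*(-127) = 180*(-127) = -22860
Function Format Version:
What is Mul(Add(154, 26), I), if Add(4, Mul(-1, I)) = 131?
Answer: -22860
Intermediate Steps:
I = -127 (I = Add(4, Mul(-1, 131)) = Add(4, -131) = -127)
Mul(Add(154, 26), I) = Mul(Add(154, 26), -127) = Mul(180, -127) = -22860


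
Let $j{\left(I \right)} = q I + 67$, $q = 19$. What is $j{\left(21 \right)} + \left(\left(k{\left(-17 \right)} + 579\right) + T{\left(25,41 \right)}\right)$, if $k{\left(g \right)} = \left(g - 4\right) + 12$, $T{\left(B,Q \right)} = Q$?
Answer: $1077$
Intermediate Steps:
$j{\left(I \right)} = 67 + 19 I$ ($j{\left(I \right)} = 19 I + 67 = 67 + 19 I$)
$k{\left(g \right)} = 8 + g$ ($k{\left(g \right)} = \left(-4 + g\right) + 12 = 8 + g$)
$j{\left(21 \right)} + \left(\left(k{\left(-17 \right)} + 579\right) + T{\left(25,41 \right)}\right) = \left(67 + 19 \cdot 21\right) + \left(\left(\left(8 - 17\right) + 579\right) + 41\right) = \left(67 + 399\right) + \left(\left(-9 + 579\right) + 41\right) = 466 + \left(570 + 41\right) = 466 + 611 = 1077$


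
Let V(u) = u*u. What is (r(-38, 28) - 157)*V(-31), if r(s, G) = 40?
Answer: -112437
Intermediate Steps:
V(u) = u²
(r(-38, 28) - 157)*V(-31) = (40 - 157)*(-31)² = -117*961 = -112437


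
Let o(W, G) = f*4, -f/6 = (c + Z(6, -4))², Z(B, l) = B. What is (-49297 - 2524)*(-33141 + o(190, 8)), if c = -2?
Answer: 1737299025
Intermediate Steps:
f = -96 (f = -6*(-2 + 6)² = -6*4² = -6*16 = -96)
o(W, G) = -384 (o(W, G) = -96*4 = -384)
(-49297 - 2524)*(-33141 + o(190, 8)) = (-49297 - 2524)*(-33141 - 384) = -51821*(-33525) = 1737299025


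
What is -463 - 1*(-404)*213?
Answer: 85589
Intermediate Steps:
-463 - 1*(-404)*213 = -463 + 404*213 = -463 + 86052 = 85589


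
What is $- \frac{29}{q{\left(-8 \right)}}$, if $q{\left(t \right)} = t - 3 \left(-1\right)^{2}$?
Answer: $\frac{29}{11} \approx 2.6364$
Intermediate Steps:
$q{\left(t \right)} = -3 + t$ ($q{\left(t \right)} = t - 3 = -3 + t$)
$- \frac{29}{q{\left(-8 \right)}} = - \frac{29}{-3 - 8} = - \frac{29}{-11} = \left(-29\right) \left(- \frac{1}{11}\right) = \frac{29}{11}$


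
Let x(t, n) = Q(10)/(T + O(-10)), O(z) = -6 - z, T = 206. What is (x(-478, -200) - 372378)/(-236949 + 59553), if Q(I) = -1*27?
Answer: 8688823/4139240 ≈ 2.0991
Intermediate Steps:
Q(I) = -27
x(t, n) = -9/70 (x(t, n) = -27/(206 + (-6 - 1*(-10))) = -27/(206 + (-6 + 10)) = -27/(206 + 4) = -27/210 = -27*1/210 = -9/70)
(x(-478, -200) - 372378)/(-236949 + 59553) = (-9/70 - 372378)/(-236949 + 59553) = -26066469/70/(-177396) = -26066469/70*(-1/177396) = 8688823/4139240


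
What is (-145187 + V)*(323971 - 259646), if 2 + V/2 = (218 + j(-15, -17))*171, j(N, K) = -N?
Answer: -4213609125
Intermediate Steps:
V = 79682 (V = -4 + 2*((218 - 1*(-15))*171) = -4 + 2*((218 + 15)*171) = -4 + 2*(233*171) = -4 + 2*39843 = -4 + 79686 = 79682)
(-145187 + V)*(323971 - 259646) = (-145187 + 79682)*(323971 - 259646) = -65505*64325 = -4213609125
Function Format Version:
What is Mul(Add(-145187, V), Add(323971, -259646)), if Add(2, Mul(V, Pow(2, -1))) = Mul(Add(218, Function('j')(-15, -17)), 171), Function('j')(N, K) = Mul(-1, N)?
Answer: -4213609125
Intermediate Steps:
V = 79682 (V = Add(-4, Mul(2, Mul(Add(218, Mul(-1, -15)), 171))) = Add(-4, Mul(2, Mul(Add(218, 15), 171))) = Add(-4, Mul(2, Mul(233, 171))) = Add(-4, Mul(2, 39843)) = Add(-4, 79686) = 79682)
Mul(Add(-145187, V), Add(323971, -259646)) = Mul(Add(-145187, 79682), Add(323971, -259646)) = Mul(-65505, 64325) = -4213609125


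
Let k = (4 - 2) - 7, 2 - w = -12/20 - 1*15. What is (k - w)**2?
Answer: 12769/25 ≈ 510.76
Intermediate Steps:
w = 88/5 (w = 2 - (-12/20 - 1*15) = 2 - (-12*1/20 - 15) = 2 - (-3/5 - 15) = 2 - 1*(-78/5) = 2 + 78/5 = 88/5 ≈ 17.600)
k = -5 (k = 2 - 7 = -5)
(k - w)**2 = (-5 - 1*88/5)**2 = (-5 - 88/5)**2 = (-113/5)**2 = 12769/25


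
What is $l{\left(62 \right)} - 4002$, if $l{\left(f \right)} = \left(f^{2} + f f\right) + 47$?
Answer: $3733$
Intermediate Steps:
$l{\left(f \right)} = 47 + 2 f^{2}$ ($l{\left(f \right)} = \left(f^{2} + f^{2}\right) + 47 = 2 f^{2} + 47 = 47 + 2 f^{2}$)
$l{\left(62 \right)} - 4002 = \left(47 + 2 \cdot 62^{2}\right) - 4002 = \left(47 + 2 \cdot 3844\right) - 4002 = \left(47 + 7688\right) - 4002 = 7735 - 4002 = 3733$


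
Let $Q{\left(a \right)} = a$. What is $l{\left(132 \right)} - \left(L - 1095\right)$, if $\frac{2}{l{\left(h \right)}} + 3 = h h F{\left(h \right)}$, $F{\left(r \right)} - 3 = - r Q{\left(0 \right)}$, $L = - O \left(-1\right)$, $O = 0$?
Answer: $\frac{57234557}{52269} \approx 1095.0$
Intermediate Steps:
$L = 0$ ($L = \left(-1\right) 0 \left(-1\right) = 0 \left(-1\right) = 0$)
$F{\left(r \right)} = 3$ ($F{\left(r \right)} = 3 + - r 0 = 3 + 0 = 3$)
$l{\left(h \right)} = \frac{2}{-3 + 3 h^{2}}$ ($l{\left(h \right)} = \frac{2}{-3 + h h 3} = \frac{2}{-3 + h 3 h} = \frac{2}{-3 + 3 h^{2}}$)
$l{\left(132 \right)} - \left(L - 1095\right) = \frac{2}{3 \left(-1 + 132^{2}\right)} - \left(0 - 1095\right) = \frac{2}{3 \left(-1 + 17424\right)} - \left(0 - 1095\right) = \frac{2}{3 \cdot 17423} - -1095 = \frac{2}{3} \cdot \frac{1}{17423} + 1095 = \frac{2}{52269} + 1095 = \frac{57234557}{52269}$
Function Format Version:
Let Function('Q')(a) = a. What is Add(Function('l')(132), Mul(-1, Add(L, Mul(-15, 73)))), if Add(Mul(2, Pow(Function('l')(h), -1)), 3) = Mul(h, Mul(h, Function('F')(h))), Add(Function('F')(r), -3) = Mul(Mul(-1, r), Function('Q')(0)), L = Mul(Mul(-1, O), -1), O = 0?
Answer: Rational(57234557, 52269) ≈ 1095.0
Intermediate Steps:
L = 0 (L = Mul(Mul(-1, 0), -1) = Mul(0, -1) = 0)
Function('F')(r) = 3 (Function('F')(r) = Add(3, Mul(Mul(-1, r), 0)) = Add(3, 0) = 3)
Function('l')(h) = Mul(2, Pow(Add(-3, Mul(3, Pow(h, 2))), -1)) (Function('l')(h) = Mul(2, Pow(Add(-3, Mul(h, Mul(h, 3))), -1)) = Mul(2, Pow(Add(-3, Mul(h, Mul(3, h))), -1)) = Mul(2, Pow(Add(-3, Mul(3, Pow(h, 2))), -1)))
Add(Function('l')(132), Mul(-1, Add(L, Mul(-15, 73)))) = Add(Mul(Rational(2, 3), Pow(Add(-1, Pow(132, 2)), -1)), Mul(-1, Add(0, Mul(-15, 73)))) = Add(Mul(Rational(2, 3), Pow(Add(-1, 17424), -1)), Mul(-1, Add(0, -1095))) = Add(Mul(Rational(2, 3), Pow(17423, -1)), Mul(-1, -1095)) = Add(Mul(Rational(2, 3), Rational(1, 17423)), 1095) = Add(Rational(2, 52269), 1095) = Rational(57234557, 52269)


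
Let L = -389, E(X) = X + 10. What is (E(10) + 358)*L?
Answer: -147042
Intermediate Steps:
E(X) = 10 + X
(E(10) + 358)*L = ((10 + 10) + 358)*(-389) = (20 + 358)*(-389) = 378*(-389) = -147042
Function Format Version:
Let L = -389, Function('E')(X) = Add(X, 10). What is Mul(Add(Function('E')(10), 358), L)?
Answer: -147042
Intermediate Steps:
Function('E')(X) = Add(10, X)
Mul(Add(Function('E')(10), 358), L) = Mul(Add(Add(10, 10), 358), -389) = Mul(Add(20, 358), -389) = Mul(378, -389) = -147042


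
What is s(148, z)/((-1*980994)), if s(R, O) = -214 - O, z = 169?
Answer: 383/980994 ≈ 0.00039042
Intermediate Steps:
s(148, z)/((-1*980994)) = (-214 - 1*169)/((-1*980994)) = (-214 - 169)/(-980994) = -383*(-1/980994) = 383/980994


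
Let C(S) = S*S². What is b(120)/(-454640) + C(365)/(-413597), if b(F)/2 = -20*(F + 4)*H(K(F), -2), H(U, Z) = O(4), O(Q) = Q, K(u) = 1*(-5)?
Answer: -276245379319/2350471751 ≈ -117.53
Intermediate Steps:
K(u) = -5
C(S) = S³
H(U, Z) = 4
b(F) = -640 - 160*F (b(F) = 2*(-20*(F + 4)*4) = 2*(-20*(4 + F)*4) = 2*(-20*(16 + 4*F)) = 2*(-320 - 80*F) = -640 - 160*F)
b(120)/(-454640) + C(365)/(-413597) = (-640 - 160*120)/(-454640) + 365³/(-413597) = (-640 - 19200)*(-1/454640) + 48627125*(-1/413597) = -19840*(-1/454640) - 48627125/413597 = 248/5683 - 48627125/413597 = -276245379319/2350471751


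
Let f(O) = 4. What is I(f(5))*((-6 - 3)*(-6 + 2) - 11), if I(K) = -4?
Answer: -100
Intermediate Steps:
I(f(5))*((-6 - 3)*(-6 + 2) - 11) = -4*((-6 - 3)*(-6 + 2) - 11) = -4*(-9*(-4) - 11) = -4*(36 - 11) = -4*25 = -100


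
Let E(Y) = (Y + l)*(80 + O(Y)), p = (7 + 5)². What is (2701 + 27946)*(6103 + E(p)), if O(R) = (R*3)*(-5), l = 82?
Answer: -14219503119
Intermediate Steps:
O(R) = -15*R (O(R) = (3*R)*(-5) = -15*R)
p = 144 (p = 12² = 144)
E(Y) = (80 - 15*Y)*(82 + Y) (E(Y) = (Y + 82)*(80 - 15*Y) = (82 + Y)*(80 - 15*Y) = (80 - 15*Y)*(82 + Y))
(2701 + 27946)*(6103 + E(p)) = (2701 + 27946)*(6103 + (6560 - 1150*144 - 15*144²)) = 30647*(6103 + (6560 - 165600 - 15*20736)) = 30647*(6103 + (6560 - 165600 - 311040)) = 30647*(6103 - 470080) = 30647*(-463977) = -14219503119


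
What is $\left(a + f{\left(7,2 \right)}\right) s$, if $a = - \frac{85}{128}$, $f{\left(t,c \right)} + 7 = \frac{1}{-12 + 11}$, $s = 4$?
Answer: $- \frac{1109}{32} \approx -34.656$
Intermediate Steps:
$f{\left(t,c \right)} = -8$ ($f{\left(t,c \right)} = -7 + \frac{1}{-12 + 11} = -7 + \frac{1}{-1} = -7 - 1 = -8$)
$a = - \frac{85}{128}$ ($a = \left(-85\right) \frac{1}{128} = - \frac{85}{128} \approx -0.66406$)
$\left(a + f{\left(7,2 \right)}\right) s = \left(- \frac{85}{128} - 8\right) 4 = \left(- \frac{1109}{128}\right) 4 = - \frac{1109}{32}$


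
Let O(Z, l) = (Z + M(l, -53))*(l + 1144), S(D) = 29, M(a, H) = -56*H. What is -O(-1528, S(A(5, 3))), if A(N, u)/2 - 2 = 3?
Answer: -1689120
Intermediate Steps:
A(N, u) = 10 (A(N, u) = 4 + 2*3 = 4 + 6 = 10)
O(Z, l) = (1144 + l)*(2968 + Z) (O(Z, l) = (Z - 56*(-53))*(l + 1144) = (Z + 2968)*(1144 + l) = (2968 + Z)*(1144 + l) = (1144 + l)*(2968 + Z))
-O(-1528, S(A(5, 3))) = -(3395392 + 1144*(-1528) + 2968*29 - 1528*29) = -(3395392 - 1748032 + 86072 - 44312) = -1*1689120 = -1689120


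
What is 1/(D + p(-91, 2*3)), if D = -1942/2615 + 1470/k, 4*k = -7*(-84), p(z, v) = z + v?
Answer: -2615/198067 ≈ -0.013203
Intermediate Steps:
p(z, v) = v + z
k = 147 (k = (-7*(-84))/4 = (1/4)*588 = 147)
D = 24208/2615 (D = -1942/2615 + 1470/147 = -1942*1/2615 + 1470*(1/147) = -1942/2615 + 10 = 24208/2615 ≈ 9.2574)
1/(D + p(-91, 2*3)) = 1/(24208/2615 + (2*3 - 91)) = 1/(24208/2615 + (6 - 91)) = 1/(24208/2615 - 85) = 1/(-198067/2615) = -2615/198067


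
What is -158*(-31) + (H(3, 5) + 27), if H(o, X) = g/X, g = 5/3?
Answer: 14776/3 ≈ 4925.3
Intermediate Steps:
g = 5/3 (g = 5*(⅓) = 5/3 ≈ 1.6667)
H(o, X) = 5/(3*X)
-158*(-31) + (H(3, 5) + 27) = -158*(-31) + ((5/3)/5 + 27) = 4898 + ((5/3)*(⅕) + 27) = 4898 + (⅓ + 27) = 4898 + 82/3 = 14776/3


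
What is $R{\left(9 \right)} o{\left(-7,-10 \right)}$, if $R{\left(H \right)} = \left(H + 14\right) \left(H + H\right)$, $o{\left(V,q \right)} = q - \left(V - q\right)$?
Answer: $-5382$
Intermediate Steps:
$o{\left(V,q \right)} = - V + 2 q$ ($o{\left(V,q \right)} = q - \left(V - q\right) = - V + 2 q$)
$R{\left(H \right)} = 2 H \left(14 + H\right)$ ($R{\left(H \right)} = \left(14 + H\right) 2 H = 2 H \left(14 + H\right)$)
$R{\left(9 \right)} o{\left(-7,-10 \right)} = 2 \cdot 9 \left(14 + 9\right) \left(\left(-1\right) \left(-7\right) + 2 \left(-10\right)\right) = 2 \cdot 9 \cdot 23 \left(7 - 20\right) = 414 \left(-13\right) = -5382$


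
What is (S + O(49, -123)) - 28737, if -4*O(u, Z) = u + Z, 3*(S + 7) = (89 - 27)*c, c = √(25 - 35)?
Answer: -57451/2 + 62*I*√10/3 ≈ -28726.0 + 65.354*I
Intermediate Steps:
c = I*√10 (c = √(-10) = I*√10 ≈ 3.1623*I)
S = -7 + 62*I*√10/3 (S = -7 + ((89 - 27)*(I*√10))/3 = -7 + (62*(I*√10))/3 = -7 + (62*I*√10)/3 = -7 + 62*I*√10/3 ≈ -7.0 + 65.354*I)
O(u, Z) = -Z/4 - u/4 (O(u, Z) = -(u + Z)/4 = -(Z + u)/4 = -Z/4 - u/4)
(S + O(49, -123)) - 28737 = ((-7 + 62*I*√10/3) + (-¼*(-123) - ¼*49)) - 28737 = ((-7 + 62*I*√10/3) + (123/4 - 49/4)) - 28737 = ((-7 + 62*I*√10/3) + 37/2) - 28737 = (23/2 + 62*I*√10/3) - 28737 = -57451/2 + 62*I*√10/3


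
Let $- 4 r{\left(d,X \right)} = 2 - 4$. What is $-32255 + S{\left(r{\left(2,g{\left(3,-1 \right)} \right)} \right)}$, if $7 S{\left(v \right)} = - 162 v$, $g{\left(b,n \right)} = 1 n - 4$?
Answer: $- \frac{225866}{7} \approx -32267.0$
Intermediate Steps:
$g{\left(b,n \right)} = -4 + n$ ($g{\left(b,n \right)} = n - 4 = -4 + n$)
$r{\left(d,X \right)} = \frac{1}{2}$ ($r{\left(d,X \right)} = - \frac{2 - 4}{4} = \left(- \frac{1}{4}\right) \left(-2\right) = \frac{1}{2}$)
$S{\left(v \right)} = - \frac{162 v}{7}$ ($S{\left(v \right)} = \frac{\left(-162\right) v}{7} = - \frac{162 v}{7}$)
$-32255 + S{\left(r{\left(2,g{\left(3,-1 \right)} \right)} \right)} = -32255 - \frac{81}{7} = - \frac{225866}{7}$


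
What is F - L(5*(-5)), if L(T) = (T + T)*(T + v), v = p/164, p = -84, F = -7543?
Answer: -361563/41 ≈ -8818.6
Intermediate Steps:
v = -21/41 (v = -84/164 = -84*1/164 = -21/41 ≈ -0.51220)
L(T) = 2*T*(-21/41 + T) (L(T) = (T + T)*(T - 21/41) = (2*T)*(-21/41 + T) = 2*T*(-21/41 + T))
F - L(5*(-5)) = -7543 - 2*5*(-5)*(-21 + 41*(5*(-5)))/41 = -7543 - 2*(-25)*(-21 + 41*(-25))/41 = -7543 - 2*(-25)*(-21 - 1025)/41 = -7543 - 2*(-25)*(-1046)/41 = -7543 - 1*52300/41 = -7543 - 52300/41 = -361563/41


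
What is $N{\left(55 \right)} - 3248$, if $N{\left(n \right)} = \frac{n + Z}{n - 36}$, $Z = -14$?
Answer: $- \frac{61671}{19} \approx -3245.8$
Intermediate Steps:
$N{\left(n \right)} = \frac{-14 + n}{-36 + n}$ ($N{\left(n \right)} = \frac{n - 14}{n - 36} = \frac{-14 + n}{-36 + n}$)
$N{\left(55 \right)} - 3248 = \frac{-14 + 55}{-36 + 55} - 3248 = \frac{1}{19} \cdot 41 - 3248 = \frac{41}{19} - 3248 = - \frac{61671}{19}$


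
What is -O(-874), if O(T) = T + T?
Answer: 1748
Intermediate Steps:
O(T) = 2*T
-O(-874) = -2*(-874) = -1*(-1748) = 1748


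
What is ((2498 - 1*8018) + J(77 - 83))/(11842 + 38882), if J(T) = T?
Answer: -307/2818 ≈ -0.10894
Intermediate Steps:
((2498 - 1*8018) + J(77 - 83))/(11842 + 38882) = ((2498 - 1*8018) + (77 - 83))/(11842 + 38882) = ((2498 - 8018) - 6)/50724 = (-5520 - 6)*(1/50724) = -5526*1/50724 = -307/2818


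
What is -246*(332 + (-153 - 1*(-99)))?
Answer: -68388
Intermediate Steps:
-246*(332 + (-153 - 1*(-99))) = -246*(332 + (-153 + 99)) = -246*(332 - 54) = -246*278 = -68388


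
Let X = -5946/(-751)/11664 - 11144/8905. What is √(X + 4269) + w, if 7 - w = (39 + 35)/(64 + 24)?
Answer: 271/44 + √2226353522034300794070/722266740 ≈ 71.487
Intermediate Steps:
w = 271/44 (w = 7 - (39 + 35)/(64 + 24) = 7 - 74/88 = 7 - 1*37/44 = 7 - 37/44 = 271/44 ≈ 6.1591)
X = -16260791081/13000801320 (X = -5946*(-1/751)*(1/11664) - 11144*1/8905 = (5946/751)*(1/11664) - 11144/8905 = 991/1459944 - 11144/8905 = -16260791081/13000801320 ≈ -1.2508)
√(X + 4269) + w = √(-16260791081/13000801320 + 4269) + 271/44 = √(55484160043999/13000801320) + 271/44 = √2226353522034300794070/722266740 + 271/44 = 271/44 + √2226353522034300794070/722266740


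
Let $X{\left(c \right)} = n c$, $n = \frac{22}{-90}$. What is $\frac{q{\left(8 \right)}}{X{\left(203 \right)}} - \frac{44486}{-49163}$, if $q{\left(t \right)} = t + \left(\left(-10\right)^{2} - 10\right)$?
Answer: $- \frac{16781656}{15682997} \approx -1.0701$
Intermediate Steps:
$n = - \frac{11}{45}$ ($n = 22 \left(- \frac{1}{90}\right) = - \frac{11}{45} \approx -0.24444$)
$q{\left(t \right)} = 90 + t$ ($q{\left(t \right)} = t + \left(100 - 10\right) = t + 90 = 90 + t$)
$X{\left(c \right)} = - \frac{11 c}{45}$
$\frac{q{\left(8 \right)}}{X{\left(203 \right)}} - \frac{44486}{-49163} = \frac{90 + 8}{\left(- \frac{11}{45}\right) 203} - \frac{44486}{-49163} = \frac{98}{- \frac{2233}{45}} - - \frac{44486}{49163} = 98 \left(- \frac{45}{2233}\right) + \frac{44486}{49163} = - \frac{630}{319} + \frac{44486}{49163} = - \frac{16781656}{15682997}$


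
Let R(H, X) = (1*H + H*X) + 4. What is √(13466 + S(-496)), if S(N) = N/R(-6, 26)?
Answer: √84060898/79 ≈ 116.06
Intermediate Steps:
R(H, X) = 4 + H + H*X (R(H, X) = (H + H*X) + 4 = 4 + H + H*X)
S(N) = -N/158 (S(N) = N/(4 - 6 - 6*26) = N/(4 - 6 - 156) = N/(-158) = N*(-1/158) = -N/158)
√(13466 + S(-496)) = √(13466 - 1/158*(-496)) = √(13466 + 248/79) = √(1064062/79) = √84060898/79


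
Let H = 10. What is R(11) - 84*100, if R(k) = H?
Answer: -8390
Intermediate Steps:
R(k) = 10
R(11) - 84*100 = 10 - 84*100 = 10 - 8400 = -8390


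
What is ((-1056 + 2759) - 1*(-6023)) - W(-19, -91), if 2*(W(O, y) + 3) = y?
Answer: 15549/2 ≈ 7774.5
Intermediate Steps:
W(O, y) = -3 + y/2
((-1056 + 2759) - 1*(-6023)) - W(-19, -91) = ((-1056 + 2759) - 1*(-6023)) - (-3 + (½)*(-91)) = (1703 + 6023) - (-3 - 91/2) = 7726 - 1*(-97/2) = 7726 + 97/2 = 15549/2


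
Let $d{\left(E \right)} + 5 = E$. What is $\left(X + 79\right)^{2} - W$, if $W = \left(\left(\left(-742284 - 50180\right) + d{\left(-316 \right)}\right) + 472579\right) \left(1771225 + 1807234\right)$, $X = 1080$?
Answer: $1145845385835$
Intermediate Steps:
$d{\left(E \right)} = -5 + E$
$W = -1145844042554$ ($W = \left(\left(\left(-742284 - 50180\right) - 321\right) + 472579\right) \left(1771225 + 1807234\right) = \left(\left(-792464 - 321\right) + 472579\right) 3578459 = \left(-792785 + 472579\right) 3578459 = \left(-320206\right) 3578459 = -1145844042554$)
$\left(X + 79\right)^{2} - W = \left(1080 + 79\right)^{2} - -1145844042554 = 1159^{2} + 1145844042554 = 1343281 + 1145844042554 = 1145845385835$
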